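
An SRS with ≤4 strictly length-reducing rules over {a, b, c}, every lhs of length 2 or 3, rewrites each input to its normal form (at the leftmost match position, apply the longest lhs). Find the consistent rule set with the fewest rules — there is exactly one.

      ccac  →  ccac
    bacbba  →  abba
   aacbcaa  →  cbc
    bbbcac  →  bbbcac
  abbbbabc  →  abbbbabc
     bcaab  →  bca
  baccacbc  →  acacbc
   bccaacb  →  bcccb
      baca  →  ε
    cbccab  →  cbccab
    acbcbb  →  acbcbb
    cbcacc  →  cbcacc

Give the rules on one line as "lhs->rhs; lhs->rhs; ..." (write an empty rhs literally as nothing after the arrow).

aa->; aab->a; bac->a

  | ccac
  | bacbba => abba
  | aacbcaa => cbcaa => cbc
  | bbbcac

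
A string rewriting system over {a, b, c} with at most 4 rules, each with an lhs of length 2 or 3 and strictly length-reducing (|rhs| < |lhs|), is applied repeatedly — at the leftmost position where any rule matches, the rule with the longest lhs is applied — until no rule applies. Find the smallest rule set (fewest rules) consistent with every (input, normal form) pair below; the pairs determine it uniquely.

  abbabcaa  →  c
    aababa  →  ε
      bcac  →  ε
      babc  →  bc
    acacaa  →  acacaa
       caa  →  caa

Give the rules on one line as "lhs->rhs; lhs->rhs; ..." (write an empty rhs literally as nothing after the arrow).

  | abbabcaa => bbabcaa => bbcaa => bca => c
  | aababa => ababa => baba => ba => ε
  | bcac => cc => ε
  | babc => bc

ab->b; ba->; bca->c; cc->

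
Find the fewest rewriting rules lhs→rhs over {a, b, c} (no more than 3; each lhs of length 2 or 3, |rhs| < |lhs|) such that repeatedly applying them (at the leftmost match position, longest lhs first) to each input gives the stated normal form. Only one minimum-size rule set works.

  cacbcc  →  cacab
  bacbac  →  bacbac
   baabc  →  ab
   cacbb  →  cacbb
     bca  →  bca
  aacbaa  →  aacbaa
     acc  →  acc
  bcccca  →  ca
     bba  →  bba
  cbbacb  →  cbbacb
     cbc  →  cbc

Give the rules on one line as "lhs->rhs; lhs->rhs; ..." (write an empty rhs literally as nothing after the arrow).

aab->c; bcc->ab

  | cacbcc => cacab
  | bacbac
  | baabc => bcc => ab
  | cacbb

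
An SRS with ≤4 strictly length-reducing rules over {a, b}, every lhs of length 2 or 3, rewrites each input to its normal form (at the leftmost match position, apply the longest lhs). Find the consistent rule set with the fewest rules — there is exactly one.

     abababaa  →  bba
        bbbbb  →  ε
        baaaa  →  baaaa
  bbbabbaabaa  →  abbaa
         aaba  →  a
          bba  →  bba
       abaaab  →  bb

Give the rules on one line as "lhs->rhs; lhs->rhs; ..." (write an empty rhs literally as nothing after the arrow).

  | abababaa => bbbabaa => ababaa => bbbaa => abaa => bba
  | bbbbb => abbb => aab => ε
  | baaaa
  | bbbabbaabaa => ababbaabaa => bbbbaabaa => abbaabaa => abbaa

aab->; aba->bb; bbb->ab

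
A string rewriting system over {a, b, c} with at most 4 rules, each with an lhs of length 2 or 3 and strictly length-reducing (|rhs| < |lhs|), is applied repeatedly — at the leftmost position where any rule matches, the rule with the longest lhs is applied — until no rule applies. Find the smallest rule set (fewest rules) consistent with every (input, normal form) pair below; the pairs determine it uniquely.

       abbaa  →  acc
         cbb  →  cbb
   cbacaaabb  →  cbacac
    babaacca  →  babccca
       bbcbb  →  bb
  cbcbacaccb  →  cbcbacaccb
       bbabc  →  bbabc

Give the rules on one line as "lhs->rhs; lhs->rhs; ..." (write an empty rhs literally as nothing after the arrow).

aa->c; aaa->a; abb->ac; bbc->

  | abbaa => acaa => acc
  | cbb
  | cbacaaabb => cbacabb => cbacac
  | babaacca => babccca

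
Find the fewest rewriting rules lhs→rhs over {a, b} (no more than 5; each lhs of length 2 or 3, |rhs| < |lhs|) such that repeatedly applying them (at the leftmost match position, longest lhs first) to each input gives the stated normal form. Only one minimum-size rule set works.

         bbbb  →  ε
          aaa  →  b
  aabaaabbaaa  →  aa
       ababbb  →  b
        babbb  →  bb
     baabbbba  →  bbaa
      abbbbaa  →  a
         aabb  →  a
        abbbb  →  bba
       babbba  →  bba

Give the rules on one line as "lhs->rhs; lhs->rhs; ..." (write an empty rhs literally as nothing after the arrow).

  | bbbb => ab => ε
  | aaa => b
  | aabaaabbaaa => aaaabbaaa => babbaaa => bbaaaa => bbba => aa
  | ababbb => abbb => bab => b

aaa->b; ab->; abb->ba; bbb->a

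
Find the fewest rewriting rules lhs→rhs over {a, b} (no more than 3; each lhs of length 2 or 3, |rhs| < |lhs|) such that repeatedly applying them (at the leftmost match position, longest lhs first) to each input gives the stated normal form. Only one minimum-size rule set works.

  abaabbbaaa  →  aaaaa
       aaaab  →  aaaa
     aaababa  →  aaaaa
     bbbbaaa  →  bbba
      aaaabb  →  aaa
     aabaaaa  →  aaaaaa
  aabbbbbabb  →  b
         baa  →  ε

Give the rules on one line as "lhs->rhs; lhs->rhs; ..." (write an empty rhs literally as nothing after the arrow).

  | abaabbbaaa => aaabbbaaa => aabaaa => aaaaa
  | aaaab => aaaa
  | aaababa => aaaaba => aaaaa
  | bbbbaaa => bbba

ab->a; abb->; baa->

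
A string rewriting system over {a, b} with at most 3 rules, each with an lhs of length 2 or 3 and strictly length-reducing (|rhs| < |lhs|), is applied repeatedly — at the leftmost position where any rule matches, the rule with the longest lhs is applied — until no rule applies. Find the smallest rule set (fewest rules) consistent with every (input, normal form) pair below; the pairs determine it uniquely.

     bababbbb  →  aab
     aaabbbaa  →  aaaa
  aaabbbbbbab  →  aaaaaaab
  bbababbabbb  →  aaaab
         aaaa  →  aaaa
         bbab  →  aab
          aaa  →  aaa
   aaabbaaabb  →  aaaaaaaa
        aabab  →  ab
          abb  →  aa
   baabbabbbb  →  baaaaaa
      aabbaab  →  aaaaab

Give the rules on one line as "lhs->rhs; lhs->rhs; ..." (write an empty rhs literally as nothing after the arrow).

  | bababbbb => bbbbb => abbb => aab
  | aaabbbaa => aaaabaa => aaaa
  | aaabbbbbbab => aaaabbbbab => aaaaabbab => aaaaaaab
  | bbababbabbb => aababbabbb => abbabbb => aaabbb => aaaab

aba->; bb->a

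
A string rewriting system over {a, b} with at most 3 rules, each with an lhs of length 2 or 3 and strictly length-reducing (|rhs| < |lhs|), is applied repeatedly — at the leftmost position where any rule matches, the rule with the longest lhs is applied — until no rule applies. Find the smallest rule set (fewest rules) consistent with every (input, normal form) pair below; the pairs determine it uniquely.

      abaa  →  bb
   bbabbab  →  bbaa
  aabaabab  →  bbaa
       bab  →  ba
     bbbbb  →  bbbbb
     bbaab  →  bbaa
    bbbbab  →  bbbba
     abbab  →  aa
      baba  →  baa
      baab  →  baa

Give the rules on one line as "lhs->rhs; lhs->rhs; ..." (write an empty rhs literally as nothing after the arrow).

  | abaa => aaa => bb
  | bbabbab => bbabab => bbaab => bbaa
  | aabaabab => aaaabab => bbabab => bbaab => bbaa
  | bab => ba

aaa->bb; ab->a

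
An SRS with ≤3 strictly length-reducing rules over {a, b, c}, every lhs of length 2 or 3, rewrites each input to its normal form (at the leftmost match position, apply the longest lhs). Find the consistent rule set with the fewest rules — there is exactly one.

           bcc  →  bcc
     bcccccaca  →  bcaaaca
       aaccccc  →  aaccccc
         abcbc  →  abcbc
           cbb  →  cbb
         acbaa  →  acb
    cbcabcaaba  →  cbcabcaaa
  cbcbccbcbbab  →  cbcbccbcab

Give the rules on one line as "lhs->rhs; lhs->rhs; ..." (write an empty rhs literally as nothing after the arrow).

ba->a; baa->b; cca->aa

  | bcc
  | bcccccaca => bcccaaca => bcaaaca
  | aaccccc
  | abcbc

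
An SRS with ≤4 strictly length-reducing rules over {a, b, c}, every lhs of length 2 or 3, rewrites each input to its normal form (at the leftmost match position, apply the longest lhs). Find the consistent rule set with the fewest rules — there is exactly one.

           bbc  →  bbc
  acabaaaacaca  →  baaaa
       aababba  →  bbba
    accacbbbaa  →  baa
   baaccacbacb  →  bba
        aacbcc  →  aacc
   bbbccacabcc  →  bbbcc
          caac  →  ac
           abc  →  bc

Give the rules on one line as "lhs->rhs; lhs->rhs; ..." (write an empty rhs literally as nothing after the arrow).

  | bbc
  | acabaaaacaca => abaaaacaca => baaaacaca => baaaaca => baaaa
  | aababba => ababba => babba => bbba
  | accacbbbaa => accbbbaa => acbbaa => abaa => baa

ab->b; ca->; cb->; cba->ba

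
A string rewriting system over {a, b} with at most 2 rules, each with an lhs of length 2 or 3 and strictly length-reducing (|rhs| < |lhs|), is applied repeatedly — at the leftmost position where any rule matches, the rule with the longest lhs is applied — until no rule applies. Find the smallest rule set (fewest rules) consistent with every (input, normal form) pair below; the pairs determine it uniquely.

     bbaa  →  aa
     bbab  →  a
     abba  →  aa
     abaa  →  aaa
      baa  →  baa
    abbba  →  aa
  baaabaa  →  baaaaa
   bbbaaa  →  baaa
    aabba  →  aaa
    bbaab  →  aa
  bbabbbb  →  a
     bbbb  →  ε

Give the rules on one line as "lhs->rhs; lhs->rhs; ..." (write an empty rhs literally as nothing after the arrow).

ab->a; bb->

  | bbaa => aa
  | bbab => ab => a
  | abba => aba => aa
  | abaa => aaa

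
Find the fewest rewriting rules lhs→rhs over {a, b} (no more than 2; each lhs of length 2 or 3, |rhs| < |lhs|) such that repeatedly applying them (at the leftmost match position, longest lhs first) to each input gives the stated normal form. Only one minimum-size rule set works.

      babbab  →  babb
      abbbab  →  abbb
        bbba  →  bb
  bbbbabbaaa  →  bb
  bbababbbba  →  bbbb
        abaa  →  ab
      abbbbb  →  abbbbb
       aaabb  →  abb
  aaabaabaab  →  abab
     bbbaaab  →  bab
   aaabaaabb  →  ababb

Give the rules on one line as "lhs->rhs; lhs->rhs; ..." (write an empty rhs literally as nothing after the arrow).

  | babbab => babb
  | abbbab => abbb
  | bbba => bb
  | bbbbabbaaa => bbbbbaaa => bbbbaa => bbba => bb

aa->; bba->b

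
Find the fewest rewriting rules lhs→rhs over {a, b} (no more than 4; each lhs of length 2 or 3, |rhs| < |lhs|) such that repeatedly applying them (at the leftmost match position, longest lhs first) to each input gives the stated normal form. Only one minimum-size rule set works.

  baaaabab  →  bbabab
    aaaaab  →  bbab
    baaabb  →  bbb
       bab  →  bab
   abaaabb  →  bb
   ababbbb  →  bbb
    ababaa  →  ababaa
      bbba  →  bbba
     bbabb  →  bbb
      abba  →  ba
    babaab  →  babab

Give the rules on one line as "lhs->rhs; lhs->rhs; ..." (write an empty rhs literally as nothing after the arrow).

  | baaaabab => bbaabab => bbabab
  | aaaaab => baaab => bbab
  | baaabb => bbabb => bbb
  | bab

aaa->ba; aab->ab; abb->b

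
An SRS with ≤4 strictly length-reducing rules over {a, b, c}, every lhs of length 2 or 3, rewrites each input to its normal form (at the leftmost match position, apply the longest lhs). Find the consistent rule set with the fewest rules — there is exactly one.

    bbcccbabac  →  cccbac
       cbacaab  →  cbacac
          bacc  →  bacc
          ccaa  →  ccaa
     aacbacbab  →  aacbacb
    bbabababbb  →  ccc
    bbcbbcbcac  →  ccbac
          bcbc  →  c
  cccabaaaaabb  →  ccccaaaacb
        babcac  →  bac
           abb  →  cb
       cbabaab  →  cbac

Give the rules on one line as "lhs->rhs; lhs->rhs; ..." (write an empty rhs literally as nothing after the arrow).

  | bbcccbabac => cccbabac => cccbcac => cccbac
  | cbacaab => cbacac
  | bacc
  | ccaa

ab->c; bb->; bc->b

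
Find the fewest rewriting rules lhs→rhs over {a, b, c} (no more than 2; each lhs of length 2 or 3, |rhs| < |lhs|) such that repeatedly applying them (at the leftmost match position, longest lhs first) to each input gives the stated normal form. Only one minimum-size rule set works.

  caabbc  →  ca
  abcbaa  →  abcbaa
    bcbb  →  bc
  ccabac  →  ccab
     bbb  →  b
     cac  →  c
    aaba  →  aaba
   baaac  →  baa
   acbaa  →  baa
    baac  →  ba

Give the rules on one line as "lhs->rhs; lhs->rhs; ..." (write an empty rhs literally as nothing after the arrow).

ac->; bb->

  | caabbc => caac => ca
  | abcbaa
  | bcbb => bc
  | ccabac => ccab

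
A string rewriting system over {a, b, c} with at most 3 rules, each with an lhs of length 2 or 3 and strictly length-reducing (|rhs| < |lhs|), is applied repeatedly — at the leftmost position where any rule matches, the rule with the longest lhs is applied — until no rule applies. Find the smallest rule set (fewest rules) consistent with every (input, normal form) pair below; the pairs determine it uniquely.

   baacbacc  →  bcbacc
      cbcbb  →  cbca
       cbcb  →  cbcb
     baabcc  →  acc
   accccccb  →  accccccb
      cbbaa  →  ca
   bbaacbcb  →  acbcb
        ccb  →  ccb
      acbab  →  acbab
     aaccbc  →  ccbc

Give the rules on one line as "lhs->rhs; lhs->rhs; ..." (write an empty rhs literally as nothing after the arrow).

aa->; bb->a

  | baacbacc => bcbacc
  | cbcbb => cbca
  | cbcb
  | baabcc => bbcc => acc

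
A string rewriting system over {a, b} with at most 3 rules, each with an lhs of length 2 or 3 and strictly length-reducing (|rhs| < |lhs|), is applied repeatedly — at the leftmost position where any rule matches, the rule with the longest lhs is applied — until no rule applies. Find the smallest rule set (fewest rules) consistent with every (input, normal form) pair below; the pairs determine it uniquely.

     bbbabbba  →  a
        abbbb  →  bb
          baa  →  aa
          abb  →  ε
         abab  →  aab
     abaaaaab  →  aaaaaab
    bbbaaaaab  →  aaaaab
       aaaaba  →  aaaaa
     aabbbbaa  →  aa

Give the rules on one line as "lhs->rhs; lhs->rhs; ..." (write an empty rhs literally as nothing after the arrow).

  | bbbabbba => bbabbba => babbba => abbba => ba => a
  | abbbb => bb
  | baa => aa
  | abb => ε

abb->; ba->a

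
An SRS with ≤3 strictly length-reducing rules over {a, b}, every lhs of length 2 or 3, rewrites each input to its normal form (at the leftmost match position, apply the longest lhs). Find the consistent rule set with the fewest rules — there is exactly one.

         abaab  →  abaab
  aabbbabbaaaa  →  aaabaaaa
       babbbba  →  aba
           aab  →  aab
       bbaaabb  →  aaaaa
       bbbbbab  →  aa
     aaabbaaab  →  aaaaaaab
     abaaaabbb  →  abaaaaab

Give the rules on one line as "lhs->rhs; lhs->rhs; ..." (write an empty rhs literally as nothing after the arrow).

bab->; bb->a

  | abaab
  | aabbbabbaaaa => aaababbaaaa => aaabaaaa
  | babbbba => bbba => aba
  | aab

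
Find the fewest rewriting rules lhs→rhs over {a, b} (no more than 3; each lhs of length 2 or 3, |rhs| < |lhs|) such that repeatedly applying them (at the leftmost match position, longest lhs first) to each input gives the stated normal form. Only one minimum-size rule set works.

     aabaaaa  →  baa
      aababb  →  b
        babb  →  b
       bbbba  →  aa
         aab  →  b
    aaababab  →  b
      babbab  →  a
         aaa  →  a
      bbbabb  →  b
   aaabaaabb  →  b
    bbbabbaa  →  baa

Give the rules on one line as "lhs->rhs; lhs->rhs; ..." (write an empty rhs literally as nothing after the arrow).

  | aabaaaa => abaaaa => baaaa => baa
  | aababb => ababb => babb => bbb => ab => b
  | babb => bbb => ab => b
  | bbbba => abba => bba => aa

aaa->a; ab->b; bb->a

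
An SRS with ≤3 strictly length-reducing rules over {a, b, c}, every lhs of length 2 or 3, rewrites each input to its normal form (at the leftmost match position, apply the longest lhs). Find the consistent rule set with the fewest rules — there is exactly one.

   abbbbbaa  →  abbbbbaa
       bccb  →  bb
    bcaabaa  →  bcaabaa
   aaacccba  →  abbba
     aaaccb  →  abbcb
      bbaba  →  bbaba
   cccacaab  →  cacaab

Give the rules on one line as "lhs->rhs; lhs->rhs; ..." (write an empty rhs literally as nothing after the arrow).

  | abbbbbaa
  | bccb => bb
  | bcaabaa
  | aaacccba => abbccba => abbba

aac->bb; cc->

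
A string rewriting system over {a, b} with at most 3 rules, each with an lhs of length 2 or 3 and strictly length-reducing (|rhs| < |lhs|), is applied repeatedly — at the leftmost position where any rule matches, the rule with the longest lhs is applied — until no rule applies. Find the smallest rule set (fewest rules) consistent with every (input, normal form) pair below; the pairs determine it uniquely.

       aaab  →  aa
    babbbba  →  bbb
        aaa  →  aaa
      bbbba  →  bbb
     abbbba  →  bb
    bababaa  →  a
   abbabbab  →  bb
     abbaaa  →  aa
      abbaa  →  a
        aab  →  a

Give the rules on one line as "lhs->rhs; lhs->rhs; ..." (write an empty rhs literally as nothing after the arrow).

  | aaab => aa
  | babbbba => bbbba => bbb
  | aaa
  | bbbba => bbb

ab->; ba->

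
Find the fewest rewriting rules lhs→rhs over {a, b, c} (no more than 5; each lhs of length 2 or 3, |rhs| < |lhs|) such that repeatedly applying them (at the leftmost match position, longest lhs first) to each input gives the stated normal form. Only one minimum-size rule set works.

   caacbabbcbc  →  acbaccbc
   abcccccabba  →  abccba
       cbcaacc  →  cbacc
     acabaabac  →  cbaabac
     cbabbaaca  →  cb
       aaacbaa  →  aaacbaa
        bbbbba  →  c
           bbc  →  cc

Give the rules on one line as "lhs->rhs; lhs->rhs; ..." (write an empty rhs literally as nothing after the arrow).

aca->c; bb->c; ca->; cbb->ab

  | caacbabbcbc => acbabbcbc => acbaccbc
  | abcccccabba => abccccbba => abcccaba => abccba
  | cbcaacc => cbacc
  | acabaabac => cbaabac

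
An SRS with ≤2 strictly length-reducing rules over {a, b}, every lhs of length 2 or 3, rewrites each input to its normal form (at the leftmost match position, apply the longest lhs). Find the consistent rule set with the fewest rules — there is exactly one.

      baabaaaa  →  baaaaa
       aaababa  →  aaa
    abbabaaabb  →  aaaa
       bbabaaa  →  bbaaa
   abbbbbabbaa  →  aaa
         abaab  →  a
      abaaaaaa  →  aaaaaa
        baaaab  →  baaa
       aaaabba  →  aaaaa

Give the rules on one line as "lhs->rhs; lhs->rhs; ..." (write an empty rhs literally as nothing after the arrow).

ab->; abb->a

  | baabaaaa => baaaaa
  | aaababa => aaaba => aaa
  | abbabaaabb => aabaaabb => aaaabb => aaaa
  | bbabaaa => bbaaa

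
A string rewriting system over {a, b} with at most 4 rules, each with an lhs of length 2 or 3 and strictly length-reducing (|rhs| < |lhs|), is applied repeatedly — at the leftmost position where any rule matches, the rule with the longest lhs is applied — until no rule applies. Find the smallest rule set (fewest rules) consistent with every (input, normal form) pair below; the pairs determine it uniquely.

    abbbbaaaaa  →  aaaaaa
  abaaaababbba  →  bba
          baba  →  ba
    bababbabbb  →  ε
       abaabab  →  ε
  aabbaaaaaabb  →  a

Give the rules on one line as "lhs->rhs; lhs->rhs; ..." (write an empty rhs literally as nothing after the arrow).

  | abbbbaaaaa => bbbaaaaa => aaaaaa
  | abaaaababbba => aaaababbba => aaababbba => aababbba => ababbba => abbba => bba
  | baba => ba
  | bababbabbb => babbabbb => bbabbb => bbbb => ab => ε

aab->ab; ab->; baa->b; bbb->a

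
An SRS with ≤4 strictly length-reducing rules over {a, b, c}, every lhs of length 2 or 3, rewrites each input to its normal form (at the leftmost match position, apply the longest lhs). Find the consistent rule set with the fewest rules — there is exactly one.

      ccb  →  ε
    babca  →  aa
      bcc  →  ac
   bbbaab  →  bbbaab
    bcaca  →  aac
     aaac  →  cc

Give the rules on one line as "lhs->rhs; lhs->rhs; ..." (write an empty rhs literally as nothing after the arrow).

aaa->ca; bc->a; ca->c; ccb->

  | ccb => ε
  | babca => baaa => bca => aa
  | bcc => ac
  | bbbaab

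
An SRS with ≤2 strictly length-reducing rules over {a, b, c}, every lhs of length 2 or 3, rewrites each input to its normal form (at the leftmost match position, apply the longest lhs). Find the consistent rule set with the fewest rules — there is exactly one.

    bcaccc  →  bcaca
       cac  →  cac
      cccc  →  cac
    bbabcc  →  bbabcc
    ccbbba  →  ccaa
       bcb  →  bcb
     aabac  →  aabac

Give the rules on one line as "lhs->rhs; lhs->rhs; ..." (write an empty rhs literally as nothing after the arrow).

  | bcaccc => bcaca
  | cac
  | cccc => cac
  | bbabcc

bbb->a; ccc->ca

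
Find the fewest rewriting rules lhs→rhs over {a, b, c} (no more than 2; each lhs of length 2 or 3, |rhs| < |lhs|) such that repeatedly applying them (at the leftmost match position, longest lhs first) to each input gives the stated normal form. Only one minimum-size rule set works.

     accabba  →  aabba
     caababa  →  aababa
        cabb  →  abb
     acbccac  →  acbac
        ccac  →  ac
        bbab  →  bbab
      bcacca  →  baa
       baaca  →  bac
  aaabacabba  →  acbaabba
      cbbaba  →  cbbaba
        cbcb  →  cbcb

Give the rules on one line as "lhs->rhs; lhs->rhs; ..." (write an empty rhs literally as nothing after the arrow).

aaa->ac; ca->a

  | accabba => acabba => aabba
  | caababa => aababa
  | cabb => abb
  | acbccac => acbcac => acbac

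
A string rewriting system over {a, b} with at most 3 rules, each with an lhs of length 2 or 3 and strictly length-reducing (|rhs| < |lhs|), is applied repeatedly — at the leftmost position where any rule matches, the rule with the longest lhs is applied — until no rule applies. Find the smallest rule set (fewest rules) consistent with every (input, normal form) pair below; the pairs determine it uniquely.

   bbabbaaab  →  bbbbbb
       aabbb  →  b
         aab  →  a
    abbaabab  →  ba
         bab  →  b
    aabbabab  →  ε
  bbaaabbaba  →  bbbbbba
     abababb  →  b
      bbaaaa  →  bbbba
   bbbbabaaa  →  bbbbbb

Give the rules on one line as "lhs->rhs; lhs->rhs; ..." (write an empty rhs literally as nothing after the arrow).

  | bbabbaaab => bbbaaab => bbbbbb
  | aabbb => abb => b
  | aab => a
  | abbaabab => baabab => baab => ba

aaa->bb; ab->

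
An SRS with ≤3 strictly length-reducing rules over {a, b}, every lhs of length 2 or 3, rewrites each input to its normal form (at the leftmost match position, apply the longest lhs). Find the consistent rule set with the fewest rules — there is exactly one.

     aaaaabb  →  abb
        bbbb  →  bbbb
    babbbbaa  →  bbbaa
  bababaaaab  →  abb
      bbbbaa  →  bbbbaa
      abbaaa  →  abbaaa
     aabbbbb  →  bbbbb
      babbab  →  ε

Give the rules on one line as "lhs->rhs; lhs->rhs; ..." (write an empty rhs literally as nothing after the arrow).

aab->b; bab->

  | aaaaabb => aaabb => abb
  | bbbb
  | babbbbaa => bbbaa
  | bababaaaab => abaaaab => abaab => abb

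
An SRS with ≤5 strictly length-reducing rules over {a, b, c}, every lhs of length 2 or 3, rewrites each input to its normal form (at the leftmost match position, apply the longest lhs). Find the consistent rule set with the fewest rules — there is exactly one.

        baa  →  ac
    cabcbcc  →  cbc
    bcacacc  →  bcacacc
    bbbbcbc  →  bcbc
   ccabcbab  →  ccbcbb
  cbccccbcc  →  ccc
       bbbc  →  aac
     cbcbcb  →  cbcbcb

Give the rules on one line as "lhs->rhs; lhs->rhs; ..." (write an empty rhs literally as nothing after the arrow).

  | baa => ac
  | cabcbcc => cbcbcc => cbc
  | bcacacc
  | bbbbcbc => aabcbc => abcbc => bcbc

ab->b; baa->ac; bbb->aa; bcc->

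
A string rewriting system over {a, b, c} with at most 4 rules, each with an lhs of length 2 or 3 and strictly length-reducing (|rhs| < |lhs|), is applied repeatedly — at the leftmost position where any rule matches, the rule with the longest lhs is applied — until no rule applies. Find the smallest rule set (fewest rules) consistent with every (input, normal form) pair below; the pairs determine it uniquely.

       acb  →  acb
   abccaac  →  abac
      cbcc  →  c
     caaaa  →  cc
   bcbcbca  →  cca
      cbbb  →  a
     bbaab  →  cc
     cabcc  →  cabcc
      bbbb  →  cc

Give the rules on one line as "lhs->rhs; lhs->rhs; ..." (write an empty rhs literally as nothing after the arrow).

  | acb
  | abccaac => abccbc => abac
  | cbcc => c
  | caaaa => cbaa => cbb => cc

aa->b; bb->c; cbc->; ccb->a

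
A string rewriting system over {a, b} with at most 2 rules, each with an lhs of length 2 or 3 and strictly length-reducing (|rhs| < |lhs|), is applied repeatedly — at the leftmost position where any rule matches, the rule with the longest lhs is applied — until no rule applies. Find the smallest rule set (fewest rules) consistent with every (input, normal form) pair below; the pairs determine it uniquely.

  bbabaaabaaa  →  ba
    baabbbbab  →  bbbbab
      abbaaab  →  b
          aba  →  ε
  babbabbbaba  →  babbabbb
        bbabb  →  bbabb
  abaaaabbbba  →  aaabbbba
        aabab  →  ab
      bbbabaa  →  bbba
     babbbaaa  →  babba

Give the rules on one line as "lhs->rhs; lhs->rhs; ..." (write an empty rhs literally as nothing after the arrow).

aba->; baa->

  | bbabaaabaaa => bbaabaaa => bbaaa => ba
  | baabbbbab => bbbbab
  | abbaaab => abab => b
  | aba => ε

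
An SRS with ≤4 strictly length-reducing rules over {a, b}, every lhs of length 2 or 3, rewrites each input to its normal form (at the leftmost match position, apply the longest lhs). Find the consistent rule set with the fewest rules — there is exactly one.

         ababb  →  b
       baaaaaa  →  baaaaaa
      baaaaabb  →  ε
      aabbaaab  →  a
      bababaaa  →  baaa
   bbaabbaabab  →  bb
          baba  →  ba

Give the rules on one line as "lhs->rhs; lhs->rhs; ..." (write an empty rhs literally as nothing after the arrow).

  | ababb => abb => b
  | baaaaaa
  | baaaaabb => baaabbb => babbbb => bbbb => ab => ε
  | aabbaaab => bbbaaab => aaaab => aabb => bbb => a

aab->bb; ab->; bbb->a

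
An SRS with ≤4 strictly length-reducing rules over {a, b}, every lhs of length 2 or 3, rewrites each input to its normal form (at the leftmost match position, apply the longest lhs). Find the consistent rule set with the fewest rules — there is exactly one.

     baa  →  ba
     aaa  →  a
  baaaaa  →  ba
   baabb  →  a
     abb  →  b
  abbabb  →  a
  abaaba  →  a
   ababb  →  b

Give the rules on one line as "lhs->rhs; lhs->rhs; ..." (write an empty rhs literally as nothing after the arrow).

  | baa => ba
  | aaa => aa => a
  | baaaaa => baaaa => baaa => baa => ba
  | baabb => babb => bb => a

aa->a; ab->; bb->a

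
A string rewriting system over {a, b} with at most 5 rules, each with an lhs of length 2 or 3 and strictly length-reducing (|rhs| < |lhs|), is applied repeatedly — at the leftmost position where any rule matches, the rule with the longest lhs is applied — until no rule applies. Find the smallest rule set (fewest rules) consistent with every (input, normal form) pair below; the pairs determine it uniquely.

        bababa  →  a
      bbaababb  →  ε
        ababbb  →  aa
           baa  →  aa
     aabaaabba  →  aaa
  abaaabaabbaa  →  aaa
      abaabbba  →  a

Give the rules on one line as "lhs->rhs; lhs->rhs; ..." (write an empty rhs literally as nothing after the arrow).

  | bababa => ababa => ba => a
  | bbaababb => baababb => aababb => abb => ε
  | ababbb => bbb => aa
  | baa => aa

aba->; abb->; ba->a; bbb->aa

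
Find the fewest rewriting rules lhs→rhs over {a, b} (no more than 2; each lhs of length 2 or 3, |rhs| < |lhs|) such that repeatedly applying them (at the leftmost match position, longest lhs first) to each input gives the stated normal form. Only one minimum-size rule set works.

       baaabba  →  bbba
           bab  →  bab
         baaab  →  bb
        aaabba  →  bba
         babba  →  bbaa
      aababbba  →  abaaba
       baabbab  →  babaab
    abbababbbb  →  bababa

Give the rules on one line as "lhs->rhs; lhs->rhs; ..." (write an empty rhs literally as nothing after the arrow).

aaa->; abb->ba

  | baaabba => bbba
  | bab
  | baaab => bb
  | aaabba => bba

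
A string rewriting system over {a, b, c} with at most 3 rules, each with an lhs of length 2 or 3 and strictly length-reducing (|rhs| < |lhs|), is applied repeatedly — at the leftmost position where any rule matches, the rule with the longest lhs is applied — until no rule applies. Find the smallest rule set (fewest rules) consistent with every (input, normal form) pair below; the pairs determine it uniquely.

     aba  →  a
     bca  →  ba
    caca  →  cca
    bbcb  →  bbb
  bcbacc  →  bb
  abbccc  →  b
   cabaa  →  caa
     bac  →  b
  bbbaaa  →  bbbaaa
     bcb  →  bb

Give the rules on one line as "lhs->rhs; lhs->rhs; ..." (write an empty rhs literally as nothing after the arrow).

ab->; ac->c; bc->b

  | aba => a
  | bca => ba
  | caca => cca
  | bbcb => bbb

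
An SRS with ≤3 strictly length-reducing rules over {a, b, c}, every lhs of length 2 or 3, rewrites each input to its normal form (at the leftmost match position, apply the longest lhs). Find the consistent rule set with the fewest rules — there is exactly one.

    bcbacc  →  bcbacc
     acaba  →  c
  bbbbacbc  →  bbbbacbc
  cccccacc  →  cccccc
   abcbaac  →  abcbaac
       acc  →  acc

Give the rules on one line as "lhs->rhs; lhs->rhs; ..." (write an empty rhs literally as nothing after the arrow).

aba->c; ca->

  | bcbacc
  | acaba => aba => c
  | bbbbacbc
  | cccccacc => cccccc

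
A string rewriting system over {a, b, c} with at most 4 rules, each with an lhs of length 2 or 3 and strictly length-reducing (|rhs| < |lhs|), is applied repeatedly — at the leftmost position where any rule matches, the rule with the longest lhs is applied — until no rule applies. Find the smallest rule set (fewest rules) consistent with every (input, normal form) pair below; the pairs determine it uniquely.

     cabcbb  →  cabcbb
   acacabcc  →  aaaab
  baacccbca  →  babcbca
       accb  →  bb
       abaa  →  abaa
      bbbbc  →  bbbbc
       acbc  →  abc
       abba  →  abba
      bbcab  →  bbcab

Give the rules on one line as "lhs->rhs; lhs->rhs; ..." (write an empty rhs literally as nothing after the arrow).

ac->a; acc->b; bcc->ab

  | cabcbb
  | acacabcc => aacabcc => aaabcc => aaaab
  | baacccbca => babcbca
  | accb => bb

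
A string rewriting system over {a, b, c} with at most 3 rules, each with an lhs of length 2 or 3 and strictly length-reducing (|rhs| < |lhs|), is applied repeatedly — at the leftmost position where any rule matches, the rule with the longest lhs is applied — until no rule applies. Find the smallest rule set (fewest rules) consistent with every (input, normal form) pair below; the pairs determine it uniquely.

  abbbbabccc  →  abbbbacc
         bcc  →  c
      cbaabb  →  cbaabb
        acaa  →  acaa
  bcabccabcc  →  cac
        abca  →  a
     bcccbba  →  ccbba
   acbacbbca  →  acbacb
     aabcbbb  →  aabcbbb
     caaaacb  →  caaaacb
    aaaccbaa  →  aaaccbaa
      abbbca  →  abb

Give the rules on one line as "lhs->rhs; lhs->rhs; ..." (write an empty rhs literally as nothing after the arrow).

bca->; bcc->c

  | abbbbabccc => abbbbacc
  | bcc => c
  | cbaabb
  | acaa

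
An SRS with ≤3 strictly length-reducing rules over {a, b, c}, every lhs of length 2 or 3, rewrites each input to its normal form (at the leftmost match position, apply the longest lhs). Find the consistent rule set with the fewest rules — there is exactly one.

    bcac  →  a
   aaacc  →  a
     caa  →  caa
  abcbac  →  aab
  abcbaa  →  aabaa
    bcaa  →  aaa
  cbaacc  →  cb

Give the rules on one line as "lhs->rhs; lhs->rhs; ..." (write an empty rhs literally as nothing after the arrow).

ac->; bc->a

  | bcac => aac => a
  | aaacc => aac => a
  | caa
  | abcbac => aabac => aab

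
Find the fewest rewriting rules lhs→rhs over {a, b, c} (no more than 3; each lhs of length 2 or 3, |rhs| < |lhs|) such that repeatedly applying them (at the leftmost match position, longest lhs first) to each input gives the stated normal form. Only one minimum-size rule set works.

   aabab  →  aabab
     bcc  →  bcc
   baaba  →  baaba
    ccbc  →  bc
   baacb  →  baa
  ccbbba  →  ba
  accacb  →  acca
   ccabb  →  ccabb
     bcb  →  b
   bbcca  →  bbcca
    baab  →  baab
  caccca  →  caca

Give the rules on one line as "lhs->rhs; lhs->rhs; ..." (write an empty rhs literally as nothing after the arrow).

  | aabab
  | bcc
  | baaba
  | ccbc => cbc => bc

cb->; cbc->bc; ccc->c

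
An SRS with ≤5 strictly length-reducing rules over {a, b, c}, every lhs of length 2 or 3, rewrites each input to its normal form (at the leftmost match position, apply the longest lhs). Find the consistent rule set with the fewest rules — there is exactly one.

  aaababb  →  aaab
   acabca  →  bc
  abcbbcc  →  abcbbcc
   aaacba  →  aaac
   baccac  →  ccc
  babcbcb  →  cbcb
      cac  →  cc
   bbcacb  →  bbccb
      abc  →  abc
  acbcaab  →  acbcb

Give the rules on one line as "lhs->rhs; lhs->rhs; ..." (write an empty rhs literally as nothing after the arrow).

aca->; ba->; bab->; ca->c

  | aaababb => aaab
  | acabca => bca => bc
  | abcbbcc
  | aaacba => aaac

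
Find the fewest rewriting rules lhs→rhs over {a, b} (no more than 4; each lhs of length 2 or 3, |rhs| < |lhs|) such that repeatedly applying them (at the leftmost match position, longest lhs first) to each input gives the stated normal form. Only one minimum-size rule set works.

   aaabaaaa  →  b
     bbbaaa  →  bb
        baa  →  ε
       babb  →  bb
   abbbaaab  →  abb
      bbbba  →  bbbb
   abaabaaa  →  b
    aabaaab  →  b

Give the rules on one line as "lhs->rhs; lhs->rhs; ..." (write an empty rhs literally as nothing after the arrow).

aa->b; ba->b; baa->; bab->b

  | aaabaaaa => babaaaa => baaaa => aa => b
  | bbbaaa => bba => bb
  | baa => ε
  | babb => bb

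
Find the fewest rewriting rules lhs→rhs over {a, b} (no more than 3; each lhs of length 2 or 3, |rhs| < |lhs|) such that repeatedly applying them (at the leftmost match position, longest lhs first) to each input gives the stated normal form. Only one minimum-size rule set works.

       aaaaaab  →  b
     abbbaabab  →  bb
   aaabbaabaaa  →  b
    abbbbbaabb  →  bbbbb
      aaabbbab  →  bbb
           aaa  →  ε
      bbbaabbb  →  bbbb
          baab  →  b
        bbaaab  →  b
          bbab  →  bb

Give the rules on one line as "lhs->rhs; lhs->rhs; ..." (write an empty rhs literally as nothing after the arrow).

aa->b; ab->b; ba->

  | aaaaaab => baaaab => aaab => bab => b
  | abbbaabab => bbbaabab => bbabab => bbab => bb
  | aaabbaabaaa => babbaabaaa => bbaabaaa => babaaa => baaa => aa => b
  | abbbbbaabb => bbbbbaabb => bbbbabb => bbbbb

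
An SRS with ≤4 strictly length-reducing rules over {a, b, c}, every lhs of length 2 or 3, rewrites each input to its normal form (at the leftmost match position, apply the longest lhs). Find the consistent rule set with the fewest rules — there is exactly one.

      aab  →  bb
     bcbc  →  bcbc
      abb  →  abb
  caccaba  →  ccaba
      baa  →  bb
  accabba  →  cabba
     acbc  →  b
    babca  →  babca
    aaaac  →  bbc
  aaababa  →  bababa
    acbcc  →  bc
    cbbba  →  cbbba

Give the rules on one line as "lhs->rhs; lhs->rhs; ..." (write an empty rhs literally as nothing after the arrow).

  | aab => bb
  | bcbc
  | abb
  | caccaba => ccaba

aa->b; ac->; acb->ba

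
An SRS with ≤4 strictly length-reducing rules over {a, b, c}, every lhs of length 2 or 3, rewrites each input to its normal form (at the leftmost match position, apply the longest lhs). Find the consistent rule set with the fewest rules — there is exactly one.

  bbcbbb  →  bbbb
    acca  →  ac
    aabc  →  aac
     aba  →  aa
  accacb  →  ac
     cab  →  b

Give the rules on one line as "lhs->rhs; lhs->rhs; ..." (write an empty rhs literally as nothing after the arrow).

  | bbcbbb => bbbb
  | acca => ac
  | aabc => aac
  | aba => aa

ab->a; ca->; cb->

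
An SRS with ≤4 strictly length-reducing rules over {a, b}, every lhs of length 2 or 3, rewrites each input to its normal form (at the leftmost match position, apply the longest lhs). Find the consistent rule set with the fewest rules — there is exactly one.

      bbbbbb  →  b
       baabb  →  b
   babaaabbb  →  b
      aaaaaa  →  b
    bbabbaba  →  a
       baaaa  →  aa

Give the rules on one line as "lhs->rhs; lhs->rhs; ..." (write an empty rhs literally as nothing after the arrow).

  | bbbbbb => bbbbb => bbbb => bbb => bb => b
  | baabb => bab => b
  | babaaabbb => baaabbb => bbbbb => bbbb => bbb => bb => b
  | aaaaaa => baaa => bb => b

aaa->b; ab->; bb->b; bba->aa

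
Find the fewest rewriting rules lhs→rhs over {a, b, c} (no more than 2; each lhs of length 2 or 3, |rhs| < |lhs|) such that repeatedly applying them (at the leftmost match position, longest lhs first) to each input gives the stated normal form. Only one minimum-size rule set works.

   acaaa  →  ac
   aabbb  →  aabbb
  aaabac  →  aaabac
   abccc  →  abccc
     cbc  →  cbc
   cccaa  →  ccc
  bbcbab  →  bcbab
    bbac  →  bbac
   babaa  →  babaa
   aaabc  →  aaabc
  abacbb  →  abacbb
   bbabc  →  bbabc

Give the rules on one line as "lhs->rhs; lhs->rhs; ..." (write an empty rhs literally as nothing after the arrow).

  | acaaa => acaa => aca => ac
  | aabbb
  | aaabac
  | abccc

bbc->bc; ca->c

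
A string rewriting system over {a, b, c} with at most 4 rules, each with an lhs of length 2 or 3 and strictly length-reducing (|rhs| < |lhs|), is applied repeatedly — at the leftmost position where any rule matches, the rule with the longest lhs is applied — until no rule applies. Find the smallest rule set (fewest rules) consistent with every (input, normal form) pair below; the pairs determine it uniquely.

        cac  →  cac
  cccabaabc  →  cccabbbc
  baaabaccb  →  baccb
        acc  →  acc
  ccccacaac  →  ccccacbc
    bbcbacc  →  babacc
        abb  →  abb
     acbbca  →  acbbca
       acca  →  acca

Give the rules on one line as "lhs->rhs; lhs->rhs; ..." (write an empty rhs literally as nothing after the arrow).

aa->b; bba->; bcb->ab

  | cac
  | cccabaabc => cccabbbc
  | baaabaccb => bbabaccb => baccb
  | acc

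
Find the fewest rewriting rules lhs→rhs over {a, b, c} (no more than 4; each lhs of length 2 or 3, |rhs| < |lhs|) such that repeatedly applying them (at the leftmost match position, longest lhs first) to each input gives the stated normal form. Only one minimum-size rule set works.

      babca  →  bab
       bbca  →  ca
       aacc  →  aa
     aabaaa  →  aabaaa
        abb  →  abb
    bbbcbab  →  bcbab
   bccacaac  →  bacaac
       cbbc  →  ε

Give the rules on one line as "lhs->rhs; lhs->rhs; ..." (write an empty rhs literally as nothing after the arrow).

  | babca => bab
  | bbca => ca
  | aacc => aa
  | aabaaa

bbc->c; bca->b; cc->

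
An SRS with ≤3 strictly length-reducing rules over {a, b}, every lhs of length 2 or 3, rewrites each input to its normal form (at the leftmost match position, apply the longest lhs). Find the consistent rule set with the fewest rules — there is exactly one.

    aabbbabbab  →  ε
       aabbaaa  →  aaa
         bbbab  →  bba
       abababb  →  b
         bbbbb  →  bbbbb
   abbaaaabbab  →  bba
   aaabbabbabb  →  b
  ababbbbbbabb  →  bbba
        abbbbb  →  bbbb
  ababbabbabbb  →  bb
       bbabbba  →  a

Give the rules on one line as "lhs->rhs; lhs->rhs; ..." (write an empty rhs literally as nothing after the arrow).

  | aabbbabbab => abbabbab => babbab => abab => ab => ε
  | aabbaaa => abaaa => aaa
  | bbbab => bba
  | abababb => ababb => abb => b

ab->; baa->b; bab->a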